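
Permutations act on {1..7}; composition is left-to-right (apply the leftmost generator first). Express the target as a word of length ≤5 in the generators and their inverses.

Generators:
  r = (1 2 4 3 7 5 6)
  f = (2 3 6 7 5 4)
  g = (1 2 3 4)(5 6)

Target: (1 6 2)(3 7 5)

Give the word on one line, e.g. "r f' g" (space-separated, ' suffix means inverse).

  after r: (1 2 4 3 7 5 6)
  after f: (1 3 5 7 4 6)
  after r: (1 7 3 6 2 4)
  after f: (1 5 4)(3 7 6)
  after g': (1 6 2)(3 7 5)

r f r f g'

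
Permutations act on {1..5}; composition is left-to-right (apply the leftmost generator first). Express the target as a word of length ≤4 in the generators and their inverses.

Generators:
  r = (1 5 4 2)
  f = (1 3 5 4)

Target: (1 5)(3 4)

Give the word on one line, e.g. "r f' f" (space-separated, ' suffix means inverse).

r' r' f r

  after r': (1 2 4 5)
  after r': (1 4)(2 5)
  after f: (2 4 3 5)
  after r: (1 5)(3 4)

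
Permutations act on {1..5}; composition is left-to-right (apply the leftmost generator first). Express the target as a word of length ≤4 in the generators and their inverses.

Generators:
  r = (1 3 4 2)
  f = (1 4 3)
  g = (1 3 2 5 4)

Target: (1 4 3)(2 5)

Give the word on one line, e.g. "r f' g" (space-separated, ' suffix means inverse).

g r

  after g: (1 3 2 5 4)
  after r: (1 4 3)(2 5)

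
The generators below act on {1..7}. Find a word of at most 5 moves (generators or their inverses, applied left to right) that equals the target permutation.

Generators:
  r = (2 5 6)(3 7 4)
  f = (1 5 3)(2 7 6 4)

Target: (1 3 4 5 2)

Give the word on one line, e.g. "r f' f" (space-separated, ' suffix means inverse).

r' r' f f

  after r': (2 6 5)(3 4 7)
  after r': (2 5 6)(3 7 4)
  after f: (1 5 4)(2 3 6 7)
  after f: (1 3 4 5 2)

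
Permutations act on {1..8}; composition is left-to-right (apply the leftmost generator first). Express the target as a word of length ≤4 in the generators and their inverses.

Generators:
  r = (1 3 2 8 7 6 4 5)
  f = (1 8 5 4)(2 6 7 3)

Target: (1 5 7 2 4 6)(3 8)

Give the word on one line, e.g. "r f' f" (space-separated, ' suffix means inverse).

  after r: (1 3 2 8 7 6 4 5)
  after f': (1 7 2)(4 8 6 5)
  after r': (1 8 7 3)(2 5 6 4)
  after f: (1 5 7 2 4 6)(3 8)

r f' r' f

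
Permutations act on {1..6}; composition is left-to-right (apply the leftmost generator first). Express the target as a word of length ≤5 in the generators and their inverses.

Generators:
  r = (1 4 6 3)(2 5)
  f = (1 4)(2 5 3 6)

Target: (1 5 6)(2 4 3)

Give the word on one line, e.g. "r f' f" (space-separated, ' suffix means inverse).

  after r': (1 3 6 4)(2 5)
  after f: (1 6)(2 3)
  after f: (1 2 6 4)(3 5)
  after r': (1 5 6)(2 4 3)

r' f f r'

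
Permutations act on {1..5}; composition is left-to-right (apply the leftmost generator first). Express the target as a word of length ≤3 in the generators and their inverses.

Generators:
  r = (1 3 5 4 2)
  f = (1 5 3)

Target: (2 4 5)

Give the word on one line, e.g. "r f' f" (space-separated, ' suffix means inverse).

f' r'

  after f': (1 3 5)
  after r': (2 4 5)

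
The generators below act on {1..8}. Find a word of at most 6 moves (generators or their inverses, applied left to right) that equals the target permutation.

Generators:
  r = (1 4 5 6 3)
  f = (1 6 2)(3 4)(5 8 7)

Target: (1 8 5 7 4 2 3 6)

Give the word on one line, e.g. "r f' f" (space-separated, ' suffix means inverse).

f r' f' f'

  after f: (1 6 2)(3 4)(5 8 7)
  after r': (1 5 8 7 4 6 2 3)
  after f': (1 7 3 2 4)
  after f': (1 8 5 7 4 2 3 6)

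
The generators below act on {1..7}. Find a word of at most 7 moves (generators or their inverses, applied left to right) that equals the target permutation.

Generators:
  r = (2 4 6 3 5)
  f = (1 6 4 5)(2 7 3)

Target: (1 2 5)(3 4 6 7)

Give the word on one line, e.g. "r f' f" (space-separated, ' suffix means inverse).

  after f': (1 5 4 6)(2 3 7)
  after r: (1 2 5 6)(3 7 4)
  after f: (1 7 5 4 2)
  after r: (1 7 2)(3 5 6)
  after f': (1 2 5)(3 4 6 7)

f' r f r f'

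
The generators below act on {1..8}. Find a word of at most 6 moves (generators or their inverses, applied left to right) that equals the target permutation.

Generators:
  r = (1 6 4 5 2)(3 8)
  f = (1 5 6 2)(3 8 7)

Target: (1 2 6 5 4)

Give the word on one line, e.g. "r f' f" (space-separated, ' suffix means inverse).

  after f': (1 2 6 5)(3 7 8)
  after r: (2 4 5 6)(3 7)
  after r: (1 6)(2 5 4)(3 7 8)
  after f: (1 2 6 5 4)

f' r r f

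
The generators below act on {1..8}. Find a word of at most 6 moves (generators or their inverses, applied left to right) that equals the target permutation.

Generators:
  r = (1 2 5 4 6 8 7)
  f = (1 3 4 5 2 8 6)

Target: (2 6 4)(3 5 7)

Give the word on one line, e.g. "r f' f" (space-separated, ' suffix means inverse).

f f r f

  after f: (1 3 4 5 2 8 6)
  after f: (1 4 2 6 3 5 8)
  after r: (1 6 3 4 5 7)(2 8)
  after f: (2 6 4)(3 5 7)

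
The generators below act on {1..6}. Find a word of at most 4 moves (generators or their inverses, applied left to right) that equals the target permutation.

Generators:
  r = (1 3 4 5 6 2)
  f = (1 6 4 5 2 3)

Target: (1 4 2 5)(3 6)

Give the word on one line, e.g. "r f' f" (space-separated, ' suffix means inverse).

f r f' r'

  after f: (1 6 4 5 2 3)
  after r: (1 2 4 6 5)
  after f': (1 5 3 2 6 4)
  after r': (1 4 2 5)(3 6)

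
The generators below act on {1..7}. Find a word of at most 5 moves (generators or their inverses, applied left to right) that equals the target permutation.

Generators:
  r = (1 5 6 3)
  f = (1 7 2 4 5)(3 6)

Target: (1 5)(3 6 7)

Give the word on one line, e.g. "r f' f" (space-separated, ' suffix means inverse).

  after r: (1 5 6 3)
  after f': (1 4 2 7)(3 5)
  after r': (1 4 2 7 3)(5 6)
  after r': (1 4 2 7 6)
  after f: (1 5)(3 6 7)

r f' r' r' f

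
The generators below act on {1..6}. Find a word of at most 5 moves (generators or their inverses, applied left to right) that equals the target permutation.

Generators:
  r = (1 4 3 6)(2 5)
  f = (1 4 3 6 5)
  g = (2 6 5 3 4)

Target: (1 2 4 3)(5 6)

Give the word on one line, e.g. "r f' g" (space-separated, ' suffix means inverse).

r' g' r' r'

  after r': (1 6 3 4)(2 5)
  after g': (1 2 6 5 4)
  after r': (1 5)(2 3 4 6)
  after r': (1 2 4 3)(5 6)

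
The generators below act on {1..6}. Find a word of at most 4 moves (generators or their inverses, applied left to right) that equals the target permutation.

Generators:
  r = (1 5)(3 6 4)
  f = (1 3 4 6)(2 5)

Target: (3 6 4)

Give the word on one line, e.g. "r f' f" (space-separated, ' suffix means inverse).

  after r': (1 5)(3 4 6)
  after r': (3 6 4)

r' r'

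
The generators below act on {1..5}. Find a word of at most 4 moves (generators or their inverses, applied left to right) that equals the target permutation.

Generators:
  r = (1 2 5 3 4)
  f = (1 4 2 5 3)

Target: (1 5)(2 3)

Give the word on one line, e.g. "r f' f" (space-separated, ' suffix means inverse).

r f

  after r: (1 2 5 3 4)
  after f: (1 5)(2 3)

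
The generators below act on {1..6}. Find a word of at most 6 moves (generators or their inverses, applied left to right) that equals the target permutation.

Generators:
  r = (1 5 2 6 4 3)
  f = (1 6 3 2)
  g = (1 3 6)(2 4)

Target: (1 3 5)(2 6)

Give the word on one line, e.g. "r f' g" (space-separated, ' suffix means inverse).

f r' f' f' g'

  after f: (1 6 3 2)
  after r': (1 2 3 5)(4 6)
  after f': (1 3 5 2 6 4)
  after f': (1 6 4 2)(3 5)
  after g': (1 3 5)(2 6)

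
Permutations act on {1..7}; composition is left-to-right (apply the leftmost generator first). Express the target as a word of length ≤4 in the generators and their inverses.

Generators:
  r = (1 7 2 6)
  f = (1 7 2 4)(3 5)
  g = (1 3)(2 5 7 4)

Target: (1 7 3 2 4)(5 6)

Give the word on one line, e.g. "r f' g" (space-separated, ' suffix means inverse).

  after r': (1 6 2 7)
  after g: (1 6 5 7 3)(2 4)
  after r: (2 4 6 5)(3 7)
  after r: (1 7 3 2 4)(5 6)

r' g r r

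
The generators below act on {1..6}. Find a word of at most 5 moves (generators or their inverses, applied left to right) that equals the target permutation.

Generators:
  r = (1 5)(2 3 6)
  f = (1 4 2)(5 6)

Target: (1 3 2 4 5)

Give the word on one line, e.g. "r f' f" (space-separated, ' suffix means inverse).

r f r' f'

  after r: (1 5)(2 3 6)
  after f: (1 6)(2 3 5 4)
  after r': (1 3)(4 6 5)
  after f': (1 3 2 4 5)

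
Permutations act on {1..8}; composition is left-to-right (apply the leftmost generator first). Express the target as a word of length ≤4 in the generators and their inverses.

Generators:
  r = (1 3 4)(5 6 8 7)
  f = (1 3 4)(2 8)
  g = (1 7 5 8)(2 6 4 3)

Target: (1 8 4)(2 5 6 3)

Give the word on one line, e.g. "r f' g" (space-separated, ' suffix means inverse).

g r'

  after g: (1 7 5 8)(2 6 4 3)
  after r': (1 8 4)(2 5 6 3)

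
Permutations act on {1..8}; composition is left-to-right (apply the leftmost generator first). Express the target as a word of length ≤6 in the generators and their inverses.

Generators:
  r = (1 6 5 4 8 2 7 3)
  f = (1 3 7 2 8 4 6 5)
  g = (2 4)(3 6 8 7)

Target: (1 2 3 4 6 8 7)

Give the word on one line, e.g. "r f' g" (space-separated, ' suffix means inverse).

g' f' r f' r

  after g': (2 4)(3 7 8 6)
  after f': (1 5 6)(2 8 4 7)
  after r: (1 4 3)
  after f': (1 8 2 7 3 5 6 4)
  after r: (1 2 3 4 6 8 7)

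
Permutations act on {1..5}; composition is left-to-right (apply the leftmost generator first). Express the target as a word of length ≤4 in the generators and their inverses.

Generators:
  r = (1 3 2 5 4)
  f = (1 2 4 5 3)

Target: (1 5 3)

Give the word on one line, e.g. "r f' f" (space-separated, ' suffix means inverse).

  after f': (1 3 5 4 2)
  after r: (1 2 3 4 5)
  after r: (1 5 3)

f' r r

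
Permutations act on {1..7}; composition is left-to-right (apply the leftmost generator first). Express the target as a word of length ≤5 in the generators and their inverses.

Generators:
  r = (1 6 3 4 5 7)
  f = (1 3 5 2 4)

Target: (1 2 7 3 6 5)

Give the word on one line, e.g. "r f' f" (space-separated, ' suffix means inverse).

  after f': (1 4 2 5 3)
  after r: (1 5 4 2 7)(3 6)
  after f: (1 2 7 3 6 5)

f' r f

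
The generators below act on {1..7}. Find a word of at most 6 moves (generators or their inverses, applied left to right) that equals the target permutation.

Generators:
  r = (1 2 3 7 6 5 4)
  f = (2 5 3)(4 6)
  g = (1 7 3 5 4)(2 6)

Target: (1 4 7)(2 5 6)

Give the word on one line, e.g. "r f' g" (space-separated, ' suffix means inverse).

  after f: (2 5 3)(4 6)
  after r: (1 2 4 5 7 6)
  after f: (1 5 7 4 3 2 6)
  after r: (1 4 7)(2 5 6)

f r f r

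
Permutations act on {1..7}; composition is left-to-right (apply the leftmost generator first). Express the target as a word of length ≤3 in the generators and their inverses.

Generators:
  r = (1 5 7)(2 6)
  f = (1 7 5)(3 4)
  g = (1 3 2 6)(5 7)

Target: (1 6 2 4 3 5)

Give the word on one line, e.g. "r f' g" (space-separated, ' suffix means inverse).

g' f'

  after g': (1 6 2 3)(5 7)
  after f': (1 6 2 4 3 5)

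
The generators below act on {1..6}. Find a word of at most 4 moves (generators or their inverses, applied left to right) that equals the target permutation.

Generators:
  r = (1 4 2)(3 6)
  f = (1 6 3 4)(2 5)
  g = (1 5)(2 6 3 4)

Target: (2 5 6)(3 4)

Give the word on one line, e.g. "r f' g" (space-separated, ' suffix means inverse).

r' f g

  after r': (1 2 4)(3 6)
  after f: (1 5 2)(4 6)
  after g: (2 5 6)(3 4)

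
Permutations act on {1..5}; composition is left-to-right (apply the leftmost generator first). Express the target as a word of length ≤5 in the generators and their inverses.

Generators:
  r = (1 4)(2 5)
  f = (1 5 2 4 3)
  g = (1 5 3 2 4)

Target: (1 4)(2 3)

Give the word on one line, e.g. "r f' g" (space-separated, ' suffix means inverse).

g r r g f'

  after g: (1 5 3 2 4)
  after r: (1 2)(3 5)
  after r: (1 5 3 2 4)
  after g: (1 3 4 5 2)
  after f': (1 4)(2 3)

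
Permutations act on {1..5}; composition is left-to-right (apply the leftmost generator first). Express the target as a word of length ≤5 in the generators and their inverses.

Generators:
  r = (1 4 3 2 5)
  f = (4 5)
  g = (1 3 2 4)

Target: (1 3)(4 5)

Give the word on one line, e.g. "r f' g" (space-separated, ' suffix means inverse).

r r f r g'

  after r: (1 4 3 2 5)
  after r: (1 3 5 4 2)
  after f: (1 3 4 2)
  after r: (1 2 4 5)
  after g': (1 3)(4 5)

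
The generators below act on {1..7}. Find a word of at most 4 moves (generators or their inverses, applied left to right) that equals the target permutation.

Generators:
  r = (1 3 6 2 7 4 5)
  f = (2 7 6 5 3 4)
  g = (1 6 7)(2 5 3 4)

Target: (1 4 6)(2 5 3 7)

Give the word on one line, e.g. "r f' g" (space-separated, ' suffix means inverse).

g' f' f'

  after g': (1 7 6)(2 4 3 5)
  after f': (1 2 3 6)(4 5)
  after f': (1 4 6)(2 5 3 7)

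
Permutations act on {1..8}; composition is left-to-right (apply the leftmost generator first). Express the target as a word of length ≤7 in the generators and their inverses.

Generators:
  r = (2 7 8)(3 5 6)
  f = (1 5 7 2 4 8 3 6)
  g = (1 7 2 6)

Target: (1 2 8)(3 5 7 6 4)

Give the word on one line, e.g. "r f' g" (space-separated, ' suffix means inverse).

  after r: (2 7 8)(3 5 6)
  after g: (1 7 8 6 3 5)
  after f: (1 2 4 8)(3 7)
  after g': (1 7 3)(2 4 8 6)
  after f: (1 2 8)(3 5 7 6 4)

r g f g' f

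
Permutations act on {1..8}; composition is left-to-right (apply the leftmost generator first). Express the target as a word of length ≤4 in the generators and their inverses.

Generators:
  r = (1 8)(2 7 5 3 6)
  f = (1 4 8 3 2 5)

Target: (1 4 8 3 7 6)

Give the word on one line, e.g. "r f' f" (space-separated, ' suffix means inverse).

  after r': (1 8)(2 6 3 5 7)
  after r': (2 3 7 6 5)
  after f: (1 4 8 3 7 6)

r' r' f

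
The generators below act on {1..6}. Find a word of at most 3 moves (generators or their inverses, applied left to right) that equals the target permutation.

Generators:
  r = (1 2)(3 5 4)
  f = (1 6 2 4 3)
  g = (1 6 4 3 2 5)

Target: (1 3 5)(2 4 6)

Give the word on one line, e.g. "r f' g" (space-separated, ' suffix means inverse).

g' r'

  after g': (1 5 2 3 4 6)
  after r': (1 3 5)(2 4 6)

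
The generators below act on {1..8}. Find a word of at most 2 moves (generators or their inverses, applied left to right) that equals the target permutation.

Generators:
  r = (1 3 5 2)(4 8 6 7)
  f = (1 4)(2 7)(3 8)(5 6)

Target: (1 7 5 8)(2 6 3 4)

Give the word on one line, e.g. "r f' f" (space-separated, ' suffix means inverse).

  after r': (1 2 5 3)(4 7 6 8)
  after f: (1 7 5 8)(2 6 3 4)

r' f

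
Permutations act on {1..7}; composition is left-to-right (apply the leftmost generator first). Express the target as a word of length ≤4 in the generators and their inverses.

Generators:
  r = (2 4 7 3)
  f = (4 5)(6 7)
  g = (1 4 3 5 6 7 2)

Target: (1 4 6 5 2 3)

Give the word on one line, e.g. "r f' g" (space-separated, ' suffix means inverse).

  after f: (4 5)(6 7)
  after r: (2 4 5 7 6 3)
  after g: (1 4 6 5 2 3)

f r g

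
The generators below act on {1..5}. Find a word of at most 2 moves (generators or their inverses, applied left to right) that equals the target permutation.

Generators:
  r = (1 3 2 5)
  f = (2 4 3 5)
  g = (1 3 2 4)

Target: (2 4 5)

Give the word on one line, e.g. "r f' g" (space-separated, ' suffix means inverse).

g r'

  after g: (1 3 2 4)
  after r': (2 4 5)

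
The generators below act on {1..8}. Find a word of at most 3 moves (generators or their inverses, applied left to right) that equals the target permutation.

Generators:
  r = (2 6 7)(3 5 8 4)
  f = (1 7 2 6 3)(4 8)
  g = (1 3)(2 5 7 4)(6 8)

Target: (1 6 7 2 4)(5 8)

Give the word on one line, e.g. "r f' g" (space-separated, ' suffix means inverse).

r f r'

  after r: (2 6 7)(3 5 8 4)
  after f: (1 7 6 2 3 5 4)
  after r': (1 6 7 2 4)(5 8)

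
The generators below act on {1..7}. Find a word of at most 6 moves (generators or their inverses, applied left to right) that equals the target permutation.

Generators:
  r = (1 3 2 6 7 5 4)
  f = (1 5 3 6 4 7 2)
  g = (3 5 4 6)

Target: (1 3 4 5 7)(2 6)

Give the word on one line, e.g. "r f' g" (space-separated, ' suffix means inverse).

  after g: (3 5 4 6)
  after f': (1 2 7 4 3)(5 6)
  after g': (1 2 7 5 4 6 3)
  after g': (1 2 7 3)
  after r': (1 3 4 5 7)(2 6)

g f' g' g' r'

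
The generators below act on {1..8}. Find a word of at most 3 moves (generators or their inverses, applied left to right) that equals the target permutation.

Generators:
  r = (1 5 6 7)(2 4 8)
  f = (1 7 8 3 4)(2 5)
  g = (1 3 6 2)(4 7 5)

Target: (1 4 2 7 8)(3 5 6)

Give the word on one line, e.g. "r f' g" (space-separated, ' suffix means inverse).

  after f: (1 7 8 3 4)(2 5)
  after g': (1 4 2 7 8)(3 5 6)

f g'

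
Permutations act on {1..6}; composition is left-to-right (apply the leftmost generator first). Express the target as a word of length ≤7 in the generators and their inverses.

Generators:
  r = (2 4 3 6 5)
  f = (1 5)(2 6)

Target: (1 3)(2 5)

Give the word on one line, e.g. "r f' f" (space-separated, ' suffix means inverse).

  after f': (1 5)(2 6)
  after r: (1 2 5)(3 6 4)
  after f: (1 6 4 3 2)
  after r': (1 3 5 6 2)
  after f': (1 3)(2 5)

f' r f r' f'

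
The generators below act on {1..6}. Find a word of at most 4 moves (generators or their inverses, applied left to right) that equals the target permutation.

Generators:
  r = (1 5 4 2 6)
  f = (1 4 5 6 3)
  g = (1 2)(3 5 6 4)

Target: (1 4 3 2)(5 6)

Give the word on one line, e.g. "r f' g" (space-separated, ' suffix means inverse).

r f g' f'

  after r: (1 5 4 2 6)
  after f: (1 6 4 2 3)
  after g': (1 5 3 2 4)
  after f': (1 4 3 2)(5 6)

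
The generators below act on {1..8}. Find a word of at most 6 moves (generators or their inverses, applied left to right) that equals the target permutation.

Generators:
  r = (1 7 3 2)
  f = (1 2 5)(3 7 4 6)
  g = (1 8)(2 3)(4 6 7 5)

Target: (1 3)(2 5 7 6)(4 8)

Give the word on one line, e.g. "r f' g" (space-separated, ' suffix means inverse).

g r g r' g

  after g: (1 8)(2 3)(4 6 7 5)
  after r: (1 8 7 5 4 6 3)
  after g: (2 3 8 5 6)(4 7)
  after r': (1 2 7 4)(3 8 5 6)
  after g: (1 3)(2 5 7 6)(4 8)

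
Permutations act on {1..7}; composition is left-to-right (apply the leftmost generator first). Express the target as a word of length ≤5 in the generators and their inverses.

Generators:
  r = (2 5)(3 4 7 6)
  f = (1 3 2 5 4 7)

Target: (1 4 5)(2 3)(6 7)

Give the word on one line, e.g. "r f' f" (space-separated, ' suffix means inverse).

r f' f'

  after r: (2 5)(3 4 7 6)
  after f': (1 7 6)(3 5)
  after f': (1 4 5)(2 3)(6 7)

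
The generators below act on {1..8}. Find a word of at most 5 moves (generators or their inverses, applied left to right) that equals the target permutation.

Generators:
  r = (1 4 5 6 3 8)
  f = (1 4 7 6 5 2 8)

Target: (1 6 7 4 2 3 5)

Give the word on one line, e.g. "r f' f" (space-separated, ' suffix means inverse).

  after r': (1 8 3 6 5 4)
  after f': (1 2 5)(3 7 4 8)
  after f': (1 5 8 3 4 2 6 7)
  after r: (1 6 7 4 2 3 5)

r' f' f' r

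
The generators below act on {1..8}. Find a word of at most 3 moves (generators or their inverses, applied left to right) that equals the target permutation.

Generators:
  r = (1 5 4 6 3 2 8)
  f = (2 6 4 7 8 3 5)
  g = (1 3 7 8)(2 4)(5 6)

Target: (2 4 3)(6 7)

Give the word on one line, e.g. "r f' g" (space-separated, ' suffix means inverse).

g' r f

  after g': (1 8 7 3)(2 4)(5 6)
  after r: (2 6 4 8 7)(3 5)
  after f: (2 4 3)(6 7)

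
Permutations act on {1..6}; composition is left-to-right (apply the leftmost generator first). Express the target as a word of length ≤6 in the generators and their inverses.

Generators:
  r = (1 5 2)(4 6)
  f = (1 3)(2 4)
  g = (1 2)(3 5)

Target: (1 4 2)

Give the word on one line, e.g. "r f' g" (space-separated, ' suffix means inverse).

r' g' r' f

  after r': (1 2 5)(4 6)
  after g': (2 3 5)(4 6)
  after r': (1 2 3)
  after f: (1 4 2)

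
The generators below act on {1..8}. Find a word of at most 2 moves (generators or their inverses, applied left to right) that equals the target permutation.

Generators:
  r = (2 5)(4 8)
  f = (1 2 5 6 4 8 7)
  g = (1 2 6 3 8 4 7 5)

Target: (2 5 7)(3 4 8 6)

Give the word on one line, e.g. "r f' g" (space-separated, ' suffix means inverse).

g f'

  after g: (1 2 6 3 8 4 7 5)
  after f': (2 5 7)(3 4 8 6)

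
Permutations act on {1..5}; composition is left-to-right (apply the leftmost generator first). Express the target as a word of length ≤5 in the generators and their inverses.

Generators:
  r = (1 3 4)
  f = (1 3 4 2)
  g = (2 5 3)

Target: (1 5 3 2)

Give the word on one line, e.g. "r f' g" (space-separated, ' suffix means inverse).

f' g f r f

  after f': (1 2 4 3)
  after g: (1 5 3)(2 4)
  after f: (1 5 4)
  after r: (1 5)(3 4)
  after f: (1 5 3 2)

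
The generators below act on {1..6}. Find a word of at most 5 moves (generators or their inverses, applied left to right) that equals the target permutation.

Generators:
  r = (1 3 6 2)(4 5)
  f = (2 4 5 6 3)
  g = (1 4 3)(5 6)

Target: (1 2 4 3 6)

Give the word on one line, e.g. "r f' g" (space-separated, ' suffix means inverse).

  after g': (1 3 4)(5 6)
  after r: (1 6 4 3 5 2)
  after g: (1 5 2 4)(3 6)
  after f: (1 6 2 5 4)
  after r: (1 2 4 3 6)

g' r g f r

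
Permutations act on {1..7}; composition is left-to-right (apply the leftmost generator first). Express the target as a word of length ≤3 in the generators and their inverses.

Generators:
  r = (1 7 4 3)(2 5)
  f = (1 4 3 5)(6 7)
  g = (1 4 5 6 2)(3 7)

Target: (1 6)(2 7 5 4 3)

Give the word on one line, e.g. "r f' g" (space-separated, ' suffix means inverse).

  after f': (1 5 3 4)(6 7)
  after g: (1 6 3 5 7 2)
  after r: (1 6)(2 7 5 4 3)

f' g r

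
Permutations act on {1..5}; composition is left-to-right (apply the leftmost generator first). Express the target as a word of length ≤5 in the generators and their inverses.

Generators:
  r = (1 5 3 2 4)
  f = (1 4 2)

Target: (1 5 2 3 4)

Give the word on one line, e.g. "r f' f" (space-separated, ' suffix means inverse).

f' f' r' r' r'

  after f': (1 2 4)
  after f': (1 4 2)
  after r': (1 2 4 3 5)
  after r': (1 3)(4 5)
  after r': (1 5 2 3 4)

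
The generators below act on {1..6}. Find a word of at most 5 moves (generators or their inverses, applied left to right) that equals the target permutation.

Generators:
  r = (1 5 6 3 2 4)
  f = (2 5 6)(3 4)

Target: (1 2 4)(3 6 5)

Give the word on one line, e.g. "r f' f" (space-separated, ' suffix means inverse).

  after f: (2 5 6)(3 4)
  after f: (2 6 5)
  after r: (1 5 4)(2 3)
  after f': (1 2 4)(3 6 5)

f f r f'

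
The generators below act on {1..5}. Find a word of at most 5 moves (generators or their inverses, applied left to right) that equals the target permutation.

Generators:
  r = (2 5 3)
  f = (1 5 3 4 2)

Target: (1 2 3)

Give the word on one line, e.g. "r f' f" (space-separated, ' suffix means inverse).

  after r: (2 5 3)
  after f': (1 2)(3 4)
  after f': (1 4 5)
  after r: (1 4 3 2 5)
  after f: (1 2 3)

r f' f' r f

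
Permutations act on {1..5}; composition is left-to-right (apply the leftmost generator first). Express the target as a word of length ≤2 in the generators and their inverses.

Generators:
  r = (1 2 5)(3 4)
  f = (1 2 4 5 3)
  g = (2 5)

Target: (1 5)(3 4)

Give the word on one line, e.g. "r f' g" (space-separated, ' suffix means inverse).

r g

  after r: (1 2 5)(3 4)
  after g: (1 5)(3 4)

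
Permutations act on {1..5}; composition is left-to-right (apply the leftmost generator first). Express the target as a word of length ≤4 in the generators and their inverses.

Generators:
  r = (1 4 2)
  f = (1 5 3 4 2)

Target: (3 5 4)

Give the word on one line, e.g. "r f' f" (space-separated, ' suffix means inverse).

f' r

  after f': (1 2 4 3 5)
  after r: (3 5 4)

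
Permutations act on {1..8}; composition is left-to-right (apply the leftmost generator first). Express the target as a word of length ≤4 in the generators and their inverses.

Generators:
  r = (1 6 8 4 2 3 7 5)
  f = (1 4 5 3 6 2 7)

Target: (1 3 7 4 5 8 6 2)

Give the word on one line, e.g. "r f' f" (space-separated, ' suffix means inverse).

f' r'

  after f': (1 7 2 6 3 5 4)
  after r': (1 3 7 4 5 8 6 2)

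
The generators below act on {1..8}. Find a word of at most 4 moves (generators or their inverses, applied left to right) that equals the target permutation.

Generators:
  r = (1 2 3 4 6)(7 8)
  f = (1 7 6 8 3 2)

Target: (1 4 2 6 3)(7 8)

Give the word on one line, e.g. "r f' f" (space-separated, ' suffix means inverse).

  after r: (1 2 3 4 6)(7 8)
  after r: (1 3 6 2 4)
  after r: (1 4 2 6 3)(7 8)

r r r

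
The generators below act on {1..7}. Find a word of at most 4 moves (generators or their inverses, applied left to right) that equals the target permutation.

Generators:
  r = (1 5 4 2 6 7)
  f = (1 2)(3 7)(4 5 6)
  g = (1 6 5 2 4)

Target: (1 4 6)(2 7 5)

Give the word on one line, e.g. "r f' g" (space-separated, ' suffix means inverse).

r r

  after r: (1 5 4 2 6 7)
  after r: (1 4 6)(2 7 5)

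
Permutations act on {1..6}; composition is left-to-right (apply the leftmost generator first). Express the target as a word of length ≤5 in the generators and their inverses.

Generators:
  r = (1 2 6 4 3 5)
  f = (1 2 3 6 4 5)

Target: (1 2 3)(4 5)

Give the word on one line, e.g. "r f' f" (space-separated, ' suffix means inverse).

  after f': (1 5 4 6 3 2)
  after r: (3 6 5)
  after f': (1 5 2)(4 6)
  after r: (3 5 6)
  after f: (1 2 3)(4 5)

f' r f' r f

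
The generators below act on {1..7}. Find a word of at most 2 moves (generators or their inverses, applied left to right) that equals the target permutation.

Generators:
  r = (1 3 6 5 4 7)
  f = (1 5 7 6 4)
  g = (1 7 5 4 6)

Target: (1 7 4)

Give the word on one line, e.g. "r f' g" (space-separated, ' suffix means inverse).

g' f'

  after g': (1 6 4 5 7)
  after f': (1 7 4)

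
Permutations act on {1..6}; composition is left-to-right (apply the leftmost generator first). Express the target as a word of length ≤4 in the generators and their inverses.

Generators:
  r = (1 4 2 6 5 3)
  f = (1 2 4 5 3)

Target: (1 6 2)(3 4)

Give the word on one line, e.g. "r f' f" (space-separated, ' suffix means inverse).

  after r: (1 4 2 6 5 3)
  after r: (1 2 5)(3 4 6)
  after r: (1 6)(2 3)(4 5)
  after f: (1 6 2)(3 4)

r r r f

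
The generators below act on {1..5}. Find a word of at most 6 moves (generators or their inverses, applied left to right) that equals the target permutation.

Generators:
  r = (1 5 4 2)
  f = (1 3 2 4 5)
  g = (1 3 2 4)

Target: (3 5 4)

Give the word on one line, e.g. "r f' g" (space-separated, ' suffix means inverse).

f' f' g r f

  after f': (1 5 4 2 3)
  after f': (1 4 3 5 2)
  after g: (2 3 5 4)
  after r: (1 5 2 3 4)
  after f: (3 5 4)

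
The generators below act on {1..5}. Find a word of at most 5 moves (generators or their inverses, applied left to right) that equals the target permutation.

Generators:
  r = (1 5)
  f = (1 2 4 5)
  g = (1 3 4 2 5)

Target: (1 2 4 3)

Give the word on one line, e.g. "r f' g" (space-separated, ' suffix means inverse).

  after r: (1 5)
  after g: (2 5 3 4)
  after f: (1 2)(3 5)
  after g': (1 4 3 2 5)
  after f': (1 2 4 3)

r g f g' f'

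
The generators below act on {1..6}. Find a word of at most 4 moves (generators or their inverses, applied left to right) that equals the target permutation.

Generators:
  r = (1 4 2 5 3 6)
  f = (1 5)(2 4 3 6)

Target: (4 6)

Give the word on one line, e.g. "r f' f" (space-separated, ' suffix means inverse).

r' r' r' f

  after r': (1 6 3 5 2 4)
  after r': (1 3 2)(4 6 5)
  after r': (1 5)(2 6)(3 4)
  after f: (4 6)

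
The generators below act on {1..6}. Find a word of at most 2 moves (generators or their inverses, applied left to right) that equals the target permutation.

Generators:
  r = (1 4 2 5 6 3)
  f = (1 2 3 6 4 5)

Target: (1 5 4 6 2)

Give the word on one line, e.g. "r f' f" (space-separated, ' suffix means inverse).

  after f: (1 2 3 6 4 5)
  after r: (1 5 4 6 2)

f r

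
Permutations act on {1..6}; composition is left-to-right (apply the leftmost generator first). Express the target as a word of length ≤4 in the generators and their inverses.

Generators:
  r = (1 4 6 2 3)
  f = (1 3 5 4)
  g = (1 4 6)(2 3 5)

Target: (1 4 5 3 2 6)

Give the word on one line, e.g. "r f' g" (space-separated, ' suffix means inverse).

g' r' f r

  after g': (1 6 4)(2 5 3)
  after r': (1 4 3 6)(2 5)
  after f: (2 4 5)(3 6)
  after r: (1 4 5 3 2 6)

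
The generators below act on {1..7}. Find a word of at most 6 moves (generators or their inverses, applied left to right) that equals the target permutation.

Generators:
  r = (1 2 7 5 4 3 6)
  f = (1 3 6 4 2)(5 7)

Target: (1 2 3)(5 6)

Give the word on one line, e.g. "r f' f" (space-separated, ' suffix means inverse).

f f r f'

  after f: (1 3 6 4 2)(5 7)
  after f: (1 6 2 3 4)
  after r: (2 6 7 5 4)
  after f': (1 2 3)(5 6)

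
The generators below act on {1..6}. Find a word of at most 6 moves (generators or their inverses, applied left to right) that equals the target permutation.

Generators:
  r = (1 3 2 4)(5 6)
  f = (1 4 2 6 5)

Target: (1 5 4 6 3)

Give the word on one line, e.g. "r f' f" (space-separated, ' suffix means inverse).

r f' r f r

  after r: (1 3 2 4)(5 6)
  after f': (1 3 4 5 2)
  after r: (1 2 3)(4 6 5)
  after f: (1 6)(2 3 4 5)
  after r: (1 5 4 6 3)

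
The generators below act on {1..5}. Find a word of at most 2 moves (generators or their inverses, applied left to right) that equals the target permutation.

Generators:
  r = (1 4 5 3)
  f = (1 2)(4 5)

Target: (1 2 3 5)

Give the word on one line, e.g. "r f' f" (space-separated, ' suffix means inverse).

f' r'

  after f': (1 2)(4 5)
  after r': (1 2 3 5)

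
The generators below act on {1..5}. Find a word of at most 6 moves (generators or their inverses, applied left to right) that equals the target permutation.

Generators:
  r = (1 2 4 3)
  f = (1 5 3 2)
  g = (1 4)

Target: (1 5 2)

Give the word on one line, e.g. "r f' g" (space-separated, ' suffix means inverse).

f r g r'

  after f: (1 5 3 2)
  after r: (1 5)(3 4)
  after g: (1 5 4 3)
  after r': (1 5 2)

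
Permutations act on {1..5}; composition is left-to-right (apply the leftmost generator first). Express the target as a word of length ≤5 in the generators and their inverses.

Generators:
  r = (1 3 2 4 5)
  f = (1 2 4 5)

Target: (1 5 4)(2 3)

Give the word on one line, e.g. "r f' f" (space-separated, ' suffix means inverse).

f' f' r r f'

  after f': (1 5 4 2)
  after f': (1 4)(2 5)
  after r: (1 5 4 3 2)
  after r: (2 3 4)
  after f': (1 5 4)(2 3)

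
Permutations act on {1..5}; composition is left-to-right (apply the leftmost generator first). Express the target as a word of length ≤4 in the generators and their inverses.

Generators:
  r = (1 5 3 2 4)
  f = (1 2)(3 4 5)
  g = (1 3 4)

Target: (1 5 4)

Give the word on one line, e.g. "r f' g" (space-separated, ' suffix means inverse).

f r f' r'

  after f: (1 2)(3 4 5)
  after r: (1 4 3)(2 5)
  after f': (1 3 2 4 5)
  after r': (1 5 4)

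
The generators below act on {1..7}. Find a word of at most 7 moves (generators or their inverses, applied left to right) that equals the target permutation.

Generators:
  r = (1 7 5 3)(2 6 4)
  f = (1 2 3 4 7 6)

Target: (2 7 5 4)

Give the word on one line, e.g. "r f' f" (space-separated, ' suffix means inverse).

f' r' r' f r'

  after f': (1 6 7 4 3 2)
  after r': (1 2 3 4 5 7 6)
  after r': (1 4 7 2 5)(3 6)
  after f: (1 7 3)(2 5)(4 6)
  after r': (2 7 5 4)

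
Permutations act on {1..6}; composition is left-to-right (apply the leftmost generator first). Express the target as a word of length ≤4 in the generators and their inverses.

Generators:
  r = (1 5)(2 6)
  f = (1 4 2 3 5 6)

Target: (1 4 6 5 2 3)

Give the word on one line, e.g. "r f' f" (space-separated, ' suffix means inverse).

f r'

  after f: (1 4 2 3 5 6)
  after r': (1 4 6 5 2 3)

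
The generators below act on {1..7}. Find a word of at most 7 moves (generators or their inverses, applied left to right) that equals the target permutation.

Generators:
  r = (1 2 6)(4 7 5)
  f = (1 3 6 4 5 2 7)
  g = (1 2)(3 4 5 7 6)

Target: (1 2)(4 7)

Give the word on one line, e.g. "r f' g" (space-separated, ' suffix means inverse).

f r f r r

  after f: (1 3 6 4 5 2 7)
  after r: (1 3)(2 5 6 7)
  after f: (1 6)(4 5)
  after r: (2 6)(5 7)
  after r: (1 2)(4 7)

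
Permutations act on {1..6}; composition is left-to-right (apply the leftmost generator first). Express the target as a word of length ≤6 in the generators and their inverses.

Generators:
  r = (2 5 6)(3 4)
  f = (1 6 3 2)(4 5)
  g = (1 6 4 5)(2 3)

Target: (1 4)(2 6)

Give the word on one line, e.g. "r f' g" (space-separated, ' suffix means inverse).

r f f r

  after r: (2 5 6)(3 4)
  after f: (1 6)(2 4)(3 5)
  after f: (1 3 4)(2 5)
  after r: (1 4)(2 6)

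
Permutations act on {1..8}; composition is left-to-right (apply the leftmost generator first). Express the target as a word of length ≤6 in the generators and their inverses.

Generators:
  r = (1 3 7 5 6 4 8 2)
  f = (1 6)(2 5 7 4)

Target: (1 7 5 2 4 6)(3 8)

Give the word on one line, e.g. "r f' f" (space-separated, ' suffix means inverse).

  after f': (1 6)(2 4 7 5)
  after r: (1 4 5)(2 8)(3 7 6)
  after f': (1 7)(2 8 4)(3 5 6)
  after f': (1 5)(2 8 7 6 3)
  after r': (1 7 5 2 4 6)(3 8)

f' r f' f' r'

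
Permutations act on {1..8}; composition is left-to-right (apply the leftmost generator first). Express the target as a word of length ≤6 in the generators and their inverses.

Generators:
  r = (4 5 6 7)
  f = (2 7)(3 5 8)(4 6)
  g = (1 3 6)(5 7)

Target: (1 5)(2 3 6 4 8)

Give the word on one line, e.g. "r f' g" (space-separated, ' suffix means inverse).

g' g' f' g' f'

  after g': (1 6 3)(5 7)
  after g': (1 3 6)
  after f': (1 8 5 3 4 6)(2 7)
  after g': (1 8 7 2 5)(3 4)
  after f': (1 5)(2 3 6 4 8)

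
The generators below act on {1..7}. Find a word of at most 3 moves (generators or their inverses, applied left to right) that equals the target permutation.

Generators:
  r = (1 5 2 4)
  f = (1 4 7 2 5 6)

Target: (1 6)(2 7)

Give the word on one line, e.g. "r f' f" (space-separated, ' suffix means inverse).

  after r: (1 5 2 4)
  after f: (1 6)(2 7)

r f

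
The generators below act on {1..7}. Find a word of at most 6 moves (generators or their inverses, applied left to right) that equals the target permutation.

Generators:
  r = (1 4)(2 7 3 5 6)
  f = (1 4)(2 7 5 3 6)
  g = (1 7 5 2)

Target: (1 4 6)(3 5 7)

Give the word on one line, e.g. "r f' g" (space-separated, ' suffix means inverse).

  after r: (1 4)(2 7 3 5 6)
  after g: (1 4 7 3 2 5 6)
  after f': (2 7 5 3 6 4)
  after r': (1 4 6)(3 5 7)

r g f' r'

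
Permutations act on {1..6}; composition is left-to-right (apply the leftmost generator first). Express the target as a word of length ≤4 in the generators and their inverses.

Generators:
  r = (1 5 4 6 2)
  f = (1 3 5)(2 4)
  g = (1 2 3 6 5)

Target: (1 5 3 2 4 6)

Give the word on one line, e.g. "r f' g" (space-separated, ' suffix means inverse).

  after f: (1 3 5)(2 4)
  after g: (1 6 5 2 4 3)
  after g: (1 5 3 2 4 6)

f g g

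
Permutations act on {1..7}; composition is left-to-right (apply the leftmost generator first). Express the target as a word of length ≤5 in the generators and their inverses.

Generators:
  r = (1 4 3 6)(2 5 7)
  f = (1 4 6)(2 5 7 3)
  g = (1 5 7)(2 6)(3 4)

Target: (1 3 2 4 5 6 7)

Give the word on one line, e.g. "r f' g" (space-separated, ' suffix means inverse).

f' g' f f f

  after f': (1 6 4)(2 3 7 5)
  after g': (1 2 4 7)(3 5 6)
  after f: (1 5)(2 6)(3 7 4)
  after f: (1 7 6 5 4 2)
  after f: (1 3 2 4 5 6 7)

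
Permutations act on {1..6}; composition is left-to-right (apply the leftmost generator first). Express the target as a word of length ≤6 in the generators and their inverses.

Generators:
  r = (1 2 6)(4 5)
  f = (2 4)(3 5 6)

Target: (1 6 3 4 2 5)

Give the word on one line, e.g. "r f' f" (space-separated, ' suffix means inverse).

r' f r' f f

  after r': (1 6 2)(4 5)
  after f: (1 3 5 2)(4 6)
  after r': (1 3 4 2 6 5)
  after f: (1 5)(2 3)
  after f: (1 6 3 4 2 5)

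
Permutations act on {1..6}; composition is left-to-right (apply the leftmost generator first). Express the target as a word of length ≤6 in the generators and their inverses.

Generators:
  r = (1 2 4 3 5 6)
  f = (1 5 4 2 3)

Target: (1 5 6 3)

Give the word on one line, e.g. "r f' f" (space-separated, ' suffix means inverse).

r' f' r f' r

  after r': (1 6 5 3 4 2)
  after f': (1 6)(2 3 5)
  after r: (2 5 4 3 6)
  after f': (1 3 6 4 2)
  after r: (1 5 6 3)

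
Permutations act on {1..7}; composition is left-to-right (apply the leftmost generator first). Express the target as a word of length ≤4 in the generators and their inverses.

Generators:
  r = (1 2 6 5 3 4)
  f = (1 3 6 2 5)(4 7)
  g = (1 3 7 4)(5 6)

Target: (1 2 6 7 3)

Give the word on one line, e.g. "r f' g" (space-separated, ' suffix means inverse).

  after g: (1 3 7 4)(5 6)
  after r': (1 5 2)(3 7)
  after f': (1 2 5 6 3 4 7)
  after g: (1 2 6 7 3)

g r' f' g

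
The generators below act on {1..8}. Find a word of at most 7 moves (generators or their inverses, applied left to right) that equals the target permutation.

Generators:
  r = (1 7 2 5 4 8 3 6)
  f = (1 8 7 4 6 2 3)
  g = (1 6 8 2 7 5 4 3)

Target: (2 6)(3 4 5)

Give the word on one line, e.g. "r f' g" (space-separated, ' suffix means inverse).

r f' r' f r

  after r: (1 7 2 5 4 8 3 6)
  after f': (1 8 2 5 7 6 3 4)
  after r': (1 4 6 8 7 3 5)
  after f: (1 6 7)(2 3 5 8 4)
  after r: (2 6)(3 4 5)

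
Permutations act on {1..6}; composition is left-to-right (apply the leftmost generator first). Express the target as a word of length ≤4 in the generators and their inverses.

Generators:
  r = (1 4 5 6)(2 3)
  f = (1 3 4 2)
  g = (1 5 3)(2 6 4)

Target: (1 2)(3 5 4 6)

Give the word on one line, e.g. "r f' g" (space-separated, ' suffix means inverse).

  after g': (1 3 5)(2 4 6)
  after f': (2 3 5)(4 6)
  after f': (1 2)(3 5 4 6)

g' f' f'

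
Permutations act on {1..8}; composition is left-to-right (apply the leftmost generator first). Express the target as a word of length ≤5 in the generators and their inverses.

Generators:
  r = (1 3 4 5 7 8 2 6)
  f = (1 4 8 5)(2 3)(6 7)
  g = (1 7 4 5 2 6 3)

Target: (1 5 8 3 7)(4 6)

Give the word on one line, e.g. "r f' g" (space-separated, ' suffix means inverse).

g f r f g

  after g: (1 7 4 5 2 6 3)
  after f: (1 6 2 7 8 5 3 4)
  after r: (2 8 7)(3 5 4)
  after f: (1 4 2 5 8 6 7 3)
  after g: (1 5 8 3 7)(4 6)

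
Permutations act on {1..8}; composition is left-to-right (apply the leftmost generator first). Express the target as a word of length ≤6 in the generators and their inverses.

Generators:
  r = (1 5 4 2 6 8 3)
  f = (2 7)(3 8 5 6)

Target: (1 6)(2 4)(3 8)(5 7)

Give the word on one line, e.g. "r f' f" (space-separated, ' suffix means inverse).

f r' f r'

  after f: (2 7)(3 8 5 6)
  after r': (1 3 6 8)(2 7 4 5)
  after f: (1 8)(4 6 5 7)
  after r': (1 6)(2 4)(3 8)(5 7)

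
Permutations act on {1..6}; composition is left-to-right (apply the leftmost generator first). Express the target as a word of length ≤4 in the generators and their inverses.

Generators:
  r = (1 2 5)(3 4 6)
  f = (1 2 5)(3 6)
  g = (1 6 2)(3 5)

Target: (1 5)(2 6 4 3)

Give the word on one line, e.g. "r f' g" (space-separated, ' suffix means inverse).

r' g' g'

  after r': (1 5 2)(3 6 4)
  after g': (1 3)(4 5 6)
  after g': (1 5)(2 6 4 3)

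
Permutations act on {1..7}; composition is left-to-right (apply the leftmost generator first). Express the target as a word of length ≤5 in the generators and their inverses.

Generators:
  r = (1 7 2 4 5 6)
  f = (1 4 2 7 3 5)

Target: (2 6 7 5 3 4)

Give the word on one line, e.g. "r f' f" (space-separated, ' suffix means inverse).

f' r r

  after f': (1 5 3 7 2 4)
  after r: (1 6)(2 5 3)(4 7)
  after r: (2 6 7 5 3 4)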